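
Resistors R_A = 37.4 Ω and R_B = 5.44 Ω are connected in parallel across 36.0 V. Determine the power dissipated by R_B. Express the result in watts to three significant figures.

Every branch has 36.0 V across it, so for R_B the power is simply V²/R.
P_R_B = V² / R_B = (36.0)² / 5.44 Ω = 238.2 W

238 W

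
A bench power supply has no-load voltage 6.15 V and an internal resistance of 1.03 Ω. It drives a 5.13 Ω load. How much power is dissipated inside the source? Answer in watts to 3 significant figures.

1.03 W

The source's internal resistance is just another series element carrying I; its dissipation is I²r.
I = ε / (r + R) = 6.15 / (1.03 + 5.13) = 0.9984 A
P_int = I² r = (0.9984)² × 1.03 = 1.027 W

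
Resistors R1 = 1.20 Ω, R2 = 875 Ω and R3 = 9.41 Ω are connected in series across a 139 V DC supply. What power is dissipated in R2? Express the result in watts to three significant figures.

21.6 W

The current is common to all series resistors; compute it, then apply P = I²R for the target.
R_total = 1.20 + 875 + 9.41 = 885.6 Ω
I = V / R_total = 139 / 885.6 = 0.1570 A
P_R2 = I² × R2 = (0.1570)² × 875 = 21.56 W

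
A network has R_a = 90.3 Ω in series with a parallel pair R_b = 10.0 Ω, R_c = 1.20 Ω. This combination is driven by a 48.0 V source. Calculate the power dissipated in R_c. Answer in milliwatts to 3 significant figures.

Replace R_b and R_c with their parallel equivalent so the circuit becomes R_a in series with R_p.
R_p = (10.0×1.20)/(10.0+1.20) = 1.071 Ω
R_total = 90.3 + 1.071 = 91.37 Ω
I = V / R_total = 48.0 / 91.37 = 0.5253 A
Voltage across the parallel pair: V_p = I × R_p = 0.5253 × 1.071 = 0.5629 V
R_c is across V_p, so use P = V²/R for that branch.
P_R_c = (0.5629)² / 1.20 = 0.2640 W

264 mW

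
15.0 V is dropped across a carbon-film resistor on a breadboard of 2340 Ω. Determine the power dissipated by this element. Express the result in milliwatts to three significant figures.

96.2 mW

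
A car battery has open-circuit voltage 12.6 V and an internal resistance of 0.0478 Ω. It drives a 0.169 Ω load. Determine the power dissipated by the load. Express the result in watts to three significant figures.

With r and R in series, I = ε/(r+R); the load dissipates I²R.
I = ε / (r + R) = 12.6 / (0.0478 + 0.169) = 58.12 A
P_load = I² R = (58.12)² × 0.169 = 570.8 W

571 W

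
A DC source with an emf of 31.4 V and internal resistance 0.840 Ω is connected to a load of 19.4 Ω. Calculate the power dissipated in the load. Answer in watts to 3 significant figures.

Load and internal resistance form a series loop — compute the loop current, then the load power via I²R.
I = ε / (r + R) = 31.4 / (0.840 + 19.4) = 1.551 A
P_load = I² R = (1.551)² × 19.4 = 46.69 W

46.7 W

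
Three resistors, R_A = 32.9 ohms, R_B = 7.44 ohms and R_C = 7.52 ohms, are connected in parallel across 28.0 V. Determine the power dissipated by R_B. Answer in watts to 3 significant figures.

105 W

R_B sits directly across the source, so P = V²/R with V = 28.0 V.
P_R_B = V² / R_B = (28.0)² / 7.44 Ω = 105.4 W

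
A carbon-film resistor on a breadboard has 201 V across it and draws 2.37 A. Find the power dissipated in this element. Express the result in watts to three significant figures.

476 W

Since both terminal voltage and current are stated, P = V I gives the power in one step.
P = 201 V × 2.370 A = 476.4 W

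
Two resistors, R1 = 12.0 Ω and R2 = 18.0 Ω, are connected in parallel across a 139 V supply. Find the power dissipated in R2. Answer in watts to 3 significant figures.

Each parallel branch sees the full supply voltage, so P = V²/R applies directly to the target branch.
P_R2 = V² / R2 = (139)² / 18.0 Ω = 1073 W

1070 W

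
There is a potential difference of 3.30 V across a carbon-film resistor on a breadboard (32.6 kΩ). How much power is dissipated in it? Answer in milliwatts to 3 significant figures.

0.334 mW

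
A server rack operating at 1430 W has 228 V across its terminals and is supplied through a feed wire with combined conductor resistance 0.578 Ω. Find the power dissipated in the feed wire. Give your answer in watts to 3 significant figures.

The feed wire and load are in series, so the same current flows in both; the loss is I²R_line.
I = P / V = 1430 / 228 = 6.272 A through the feed wire.
P_line = I² R_line = (6.272)² × 0.578 = 22.74 W

22.7 W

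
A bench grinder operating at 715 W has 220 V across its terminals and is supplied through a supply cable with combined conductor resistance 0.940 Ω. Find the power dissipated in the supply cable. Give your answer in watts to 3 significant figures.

9.93 W

The supply cable and load are in series, so the same current flows in both; the loss is I²R_line.
I = P / V = 715 / 220 = 3.250 A through the supply cable.
P_line = I² R_line = (3.250)² × 0.940 = 9.929 W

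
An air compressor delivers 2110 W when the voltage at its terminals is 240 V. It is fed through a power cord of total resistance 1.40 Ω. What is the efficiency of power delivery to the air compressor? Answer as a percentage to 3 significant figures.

95.1 %

I = P / V = 2110 / 240 = 8.792 A through the power cord.
P_line = I² R_line = (8.792)² × 1.40 = 108.2 W
P_source = P_load + P_line = 2110 + 108.2 = 2218 W
η = P_load / P_source = 2110 / 2218 = 0.9512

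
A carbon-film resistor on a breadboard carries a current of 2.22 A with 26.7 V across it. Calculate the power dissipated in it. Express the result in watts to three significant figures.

V and I are known directly — P = V I, no intermediate step needed.
P = 26.7 V × 2.220 A = 59.27 W

59.3 W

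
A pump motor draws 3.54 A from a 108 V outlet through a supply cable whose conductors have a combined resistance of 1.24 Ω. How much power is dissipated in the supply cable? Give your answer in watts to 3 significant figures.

15.5 W

Only the current and the line resistance are needed for the I²R loss.
The supply cable carries the full 3.54 A.
P_line = I² R_line = (3.540)² × 1.24 = 15.54 W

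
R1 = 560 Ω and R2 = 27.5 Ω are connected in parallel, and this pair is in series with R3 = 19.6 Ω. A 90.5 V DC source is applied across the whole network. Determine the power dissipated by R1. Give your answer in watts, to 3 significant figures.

Collapse the R1‖R2 pair into one equivalent R_p; then R_p and R3 form a series string.
R_p = (560×27.5)/(560+27.5) = 26.21 Ω
R_total = R_p + 19.6 = 26.21 + 19.6 = 45.81 Ω
I = V / R_total = 90.5 / 45.81 = 1.975 A
Voltage across the parallel pair: V_p = I × R_p = 1.975 × 26.21 = 51.78 V
Use P = V²/R for R1 with V = V_p.
P_R1 = (51.78)² / 560 = 4.788 W

4.79 W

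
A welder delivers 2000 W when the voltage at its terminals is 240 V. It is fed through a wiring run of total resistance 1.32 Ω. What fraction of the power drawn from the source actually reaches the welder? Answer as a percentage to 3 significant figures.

95.6 %

I = P / V = 2000 / 240 = 8.333 A through the wiring run.
P_line = I² R_line = (8.333)² × 1.32 = 91.67 W
P_source = P_load + P_line = 2000 + 91.67 = 2092 W
η = P_load / P_source = 2000 / 2092 = 0.9562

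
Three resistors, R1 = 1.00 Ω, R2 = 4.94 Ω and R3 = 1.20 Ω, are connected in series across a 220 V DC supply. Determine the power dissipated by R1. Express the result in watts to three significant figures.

In a series string the same current flows through every resistor — find that current, then P = I²R for the one we want.
R_total = 1.00 + 4.94 + 1.20 = 7.140 Ω
I = V / R_total = 220 / 7.140 = 30.81 A
P_R1 = I² × R1 = (30.81)² × 1.00 = 949.4 W

949 W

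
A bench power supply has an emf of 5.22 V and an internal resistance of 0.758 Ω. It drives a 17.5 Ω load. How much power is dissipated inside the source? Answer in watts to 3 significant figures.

0.0620 W

The source's internal resistance is just another series element carrying I; its dissipation is I²r.
I = ε / (r + R) = 5.22 / (0.758 + 17.5) = 0.2859 A
P_int = I² r = (0.2859)² × 0.758 = 0.06196 W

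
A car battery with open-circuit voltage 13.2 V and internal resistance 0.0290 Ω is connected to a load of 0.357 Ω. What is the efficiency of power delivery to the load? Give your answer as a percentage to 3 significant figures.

η = P_load/(P_load+P_int) = I²R/(I²R+I²r) = R/(R+r) — the I² cancels for series elements.
η = R / (R + r) = 0.357 / (0.357 + 0.0290) = 0.9249

92.5 %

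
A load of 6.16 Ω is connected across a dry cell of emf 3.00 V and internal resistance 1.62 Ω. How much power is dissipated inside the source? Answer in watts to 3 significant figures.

0.241 W

The source's internal resistance is just another series element carrying I; its dissipation is I²r.
I = ε / (r + R) = 3.00 / (1.62 + 6.16) = 0.3856 A
P_int = I² r = (0.3856)² × 1.62 = 0.2409 W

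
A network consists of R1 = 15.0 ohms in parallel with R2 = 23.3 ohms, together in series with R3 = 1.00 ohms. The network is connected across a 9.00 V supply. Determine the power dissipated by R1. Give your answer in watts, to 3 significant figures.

4.39 W

Reduce the parallel combination to a single R_p; the circuit then becomes R_p in series with the remaining resistor.
R_p = (15.0×23.3)/(15.0+23.3) = 9.125 Ω
R_total = R_p + 1.00 = 9.125 + 1.00 = 10.13 Ω
I = V / R_total = 9.00 / 10.13 = 0.8889 A
Voltage across the parallel pair: V_p = I × R_p = 0.8889 × 9.125 = 8.111 V
Use P = V²/R for R1 with V = V_p.
P_R1 = (8.111)² / 15.0 = 4.386 W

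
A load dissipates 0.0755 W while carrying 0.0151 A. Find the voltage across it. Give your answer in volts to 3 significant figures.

Rearranging the power relation for the two known quantities gives V = P / I.
V = 0.0755 / 0.01510 = 5.000 V

5.00 V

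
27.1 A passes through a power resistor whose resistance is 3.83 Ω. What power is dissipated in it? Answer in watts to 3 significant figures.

The current through and the resistance of the element are both given; use P = I²R.
P = (27.10 A)² × 3.83 Ω = 2813 W

2810 W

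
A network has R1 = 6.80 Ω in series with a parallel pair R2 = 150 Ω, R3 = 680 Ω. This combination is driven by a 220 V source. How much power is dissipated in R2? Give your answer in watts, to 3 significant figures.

Replace R2 and R3 with their parallel equivalent so the circuit becomes R1 in series with R_p.
R_p = (150×680)/(150+680) = 122.9 Ω
R_total = 6.80 + 122.9 = 129.7 Ω
I = V / R_total = 220 / 129.7 = 1.696 A
Voltage across the parallel pair: V_p = I × R_p = 1.696 × 122.9 = 208.5 V
R2 sees V_p directly, so P = V_p² / R2.
P_R2 = (208.5)² / 150 = 289.7 W

290 W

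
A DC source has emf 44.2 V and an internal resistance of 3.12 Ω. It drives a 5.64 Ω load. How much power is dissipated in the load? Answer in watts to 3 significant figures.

144 W

Find the circuit current first, then P = I²R for the load (series elements share I).
I = ε / (r + R) = 44.2 / (3.12 + 5.64) = 5.046 A
P_load = I² R = (5.046)² × 5.64 = 143.6 W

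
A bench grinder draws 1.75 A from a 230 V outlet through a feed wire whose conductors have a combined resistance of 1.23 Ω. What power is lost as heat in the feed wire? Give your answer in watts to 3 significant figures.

The feed wire and load are in series, so the same current flows in both; the loss is I²R_line.
The feed wire carries the full 1.75 A.
P_line = I² R_line = (1.750)² × 1.23 = 3.767 W

3.77 W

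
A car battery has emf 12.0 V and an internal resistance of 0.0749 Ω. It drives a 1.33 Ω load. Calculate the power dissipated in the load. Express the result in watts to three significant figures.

With r and R in series, I = ε/(r+R); the load dissipates I²R.
I = ε / (r + R) = 12.0 / (0.0749 + 1.33) = 8.542 A
P_load = I² R = (8.542)² × 1.33 = 97.03 W

97.0 W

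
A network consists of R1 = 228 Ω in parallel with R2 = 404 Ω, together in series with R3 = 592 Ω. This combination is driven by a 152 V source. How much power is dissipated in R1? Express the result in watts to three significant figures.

Reduce the parallel combination to a single R_p; the circuit then becomes R_p in series with the remaining resistor.
R_p = (228×404)/(228+404) = 145.7 Ω
R_total = R_p + 592 = 145.7 + 592 = 737.7 Ω
I = V / R_total = 152 / 737.7 = 0.2060 A
Voltage across the parallel pair: V_p = I × R_p = 0.2060 × 145.7 = 30.03 V
Use P = V²/R for R1 with V = V_p.
P_R1 = (30.03)² / 228 = 3.955 W

3.95 W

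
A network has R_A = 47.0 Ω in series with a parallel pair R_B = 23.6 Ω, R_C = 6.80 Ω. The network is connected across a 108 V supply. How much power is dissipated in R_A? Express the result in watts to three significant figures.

Reduce the parallel pair to R_p first; the network is then a simple series string.
R_p = (23.6×6.80)/(23.6+6.80) = 5.279 Ω
R_total = 47.0 + 5.279 = 52.28 Ω
I = V / R_total = 108 / 52.28 = 2.066 A
R_A is in the main series path, so its power is I²R_A.
P_R_A = (2.066)² × 47.0 = 200.6 W

201 W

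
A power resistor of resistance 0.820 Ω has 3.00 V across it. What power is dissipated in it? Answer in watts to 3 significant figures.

11.0 W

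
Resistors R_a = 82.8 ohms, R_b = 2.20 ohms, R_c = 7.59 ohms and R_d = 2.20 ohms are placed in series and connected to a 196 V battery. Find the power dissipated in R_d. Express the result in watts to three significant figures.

9.41 W

Series elements share the same current, so find I first, then use P = I²R.
R_total = 82.8 + 2.20 + 7.59 + 2.20 = 94.79 Ω
I = V / R_total = 196 / 94.79 = 2.068 A
P_R_d = I² × R_d = (2.068)² × 2.20 = 9.406 W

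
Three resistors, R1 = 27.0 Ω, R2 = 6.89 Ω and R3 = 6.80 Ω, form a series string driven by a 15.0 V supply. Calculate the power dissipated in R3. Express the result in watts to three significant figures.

In a series string the same current flows through every resistor — find that current, then P = I²R for the one we want.
R_total = 27.0 + 6.89 + 6.80 = 40.69 Ω
I = V / R_total = 15.0 / 40.69 = 0.3686 A
P_R3 = I² × R3 = (0.3686)² × 6.80 = 0.9241 W

0.924 W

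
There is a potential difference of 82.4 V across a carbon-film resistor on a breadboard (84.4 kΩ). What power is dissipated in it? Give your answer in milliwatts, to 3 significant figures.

We know the drop across the element and its resistance — P = V²/R, one step.
P = (82.4 V)² / 84400 Ω = 0.08045 W

80.4 mW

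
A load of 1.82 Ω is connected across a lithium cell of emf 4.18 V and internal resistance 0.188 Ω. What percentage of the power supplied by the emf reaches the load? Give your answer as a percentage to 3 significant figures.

90.6 %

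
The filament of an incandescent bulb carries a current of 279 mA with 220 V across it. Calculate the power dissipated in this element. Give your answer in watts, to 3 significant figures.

61.4 W

With V and I both given, power follows immediately from P = V I.
P = 220 V × 0.2790 A = 61.38 W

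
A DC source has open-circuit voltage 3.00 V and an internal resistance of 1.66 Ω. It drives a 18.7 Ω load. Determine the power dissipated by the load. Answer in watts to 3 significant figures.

Find the circuit current first, then P = I²R for the load (series elements share I).
I = ε / (r + R) = 3.00 / (1.66 + 18.7) = 0.1473 A
P_load = I² R = (0.1473)² × 18.7 = 0.4060 W

0.406 W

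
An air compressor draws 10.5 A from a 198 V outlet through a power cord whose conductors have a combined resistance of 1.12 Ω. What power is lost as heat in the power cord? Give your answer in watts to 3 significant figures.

The power cord is a series resistance carrying the load current; its dissipation is I²R_line.
The power cord carries the full 10.5 A.
P_line = I² R_line = (10.50)² × 1.12 = 123.5 W

123 W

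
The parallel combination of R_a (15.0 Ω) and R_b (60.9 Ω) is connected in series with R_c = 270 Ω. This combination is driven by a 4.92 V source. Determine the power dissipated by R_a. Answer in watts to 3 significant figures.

Reduce the parallel combination to a single R_p; the circuit then becomes R_p in series with the remaining resistor.
R_p = (15.0×60.9)/(15.0+60.9) = 12.04 Ω
R_total = R_p + 270 = 12.04 + 270 = 282.0 Ω
I = V / R_total = 4.92 / 282.0 = 0.01744 A
Voltage across the parallel pair: V_p = I × R_p = 0.01744 × 12.04 = 0.2100 V
R_a sits across V_p; its power is V_p²/R.
P_R_a = (0.2100)² / 15.0 = 0.002939 W

0.00294 W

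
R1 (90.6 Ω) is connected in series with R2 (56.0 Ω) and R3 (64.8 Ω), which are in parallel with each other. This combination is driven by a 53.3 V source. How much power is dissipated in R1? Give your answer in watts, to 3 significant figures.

Replace R2 and R3 with their parallel equivalent so the circuit becomes R1 in series with R_p.
R_p = (56.0×64.8)/(56.0+64.8) = 30.04 Ω
R_total = 90.6 + 30.04 = 120.6 Ω
I = V / R_total = 53.3 / 120.6 = 0.4418 A
The full supply current passes through R1: P = I²R.
P_R1 = (0.4418)² × 90.6 = 17.68 W

17.7 W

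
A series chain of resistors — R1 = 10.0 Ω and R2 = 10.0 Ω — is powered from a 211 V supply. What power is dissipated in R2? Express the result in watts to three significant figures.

1110 W

In a series string the same current flows through every resistor — find that current, then P = I²R for the one we want.
R_total = 10.0 + 10.0 = 20.00 Ω
I = V / R_total = 211 / 20.00 = 10.55 A
P_R2 = I² × R2 = (10.55)² × 10.0 = 1113 W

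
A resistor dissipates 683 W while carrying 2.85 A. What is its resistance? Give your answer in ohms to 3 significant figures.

84.1 Ω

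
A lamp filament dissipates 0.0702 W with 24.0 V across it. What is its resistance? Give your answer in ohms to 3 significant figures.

The two known quantities fix the third via R = V² / P.
R = (24.0)² / 0.0702 = 8205 Ω

8210 Ω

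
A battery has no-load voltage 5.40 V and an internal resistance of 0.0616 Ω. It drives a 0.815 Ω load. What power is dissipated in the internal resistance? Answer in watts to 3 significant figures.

2.34 W

The source's internal resistance is just another series element carrying I; its dissipation is I²r.
I = ε / (r + R) = 5.40 / (0.0616 + 0.815) = 6.160 A
P_int = I² r = (6.160)² × 0.0616 = 2.338 W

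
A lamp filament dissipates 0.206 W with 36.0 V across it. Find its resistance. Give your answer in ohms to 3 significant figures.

From P = V I = I²R = V²/R, with the two given quantities we get R = V² / P.
R = (36.0)² / 0.206 = 6291 Ω

6290 Ω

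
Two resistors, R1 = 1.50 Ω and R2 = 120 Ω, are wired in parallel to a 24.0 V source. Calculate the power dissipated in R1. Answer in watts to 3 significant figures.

384 W

Every branch has 24.0 V across it, so for R1 the power is simply V²/R.
P_R1 = V² / R1 = (24.0)² / 1.50 Ω = 384.0 W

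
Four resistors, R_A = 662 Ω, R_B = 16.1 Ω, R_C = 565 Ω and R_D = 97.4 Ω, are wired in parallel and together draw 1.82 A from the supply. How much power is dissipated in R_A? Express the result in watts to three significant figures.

Parallel branches share V, not I — compute V via R_eq, then use V²/R for the target branch.
1/R_eq = 1/662 + 1/16.1 + 1/565 + 1/97.4 ⇒ R_eq = 13.22 Ω
V = I_total × R_eq = 1.820 × 13.22 = 24.06 V
P_R_A = V² / R_A = (24.06)² / 662 = 0.8741 W

0.874 W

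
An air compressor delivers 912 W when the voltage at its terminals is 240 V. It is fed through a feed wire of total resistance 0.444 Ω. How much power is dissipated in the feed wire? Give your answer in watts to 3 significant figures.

Only the current and the line resistance are needed for the I²R loss.
I = P / V = 912 / 240 = 3.800 A through the feed wire.
P_line = I² R_line = (3.800)² × 0.444 = 6.411 W

6.41 W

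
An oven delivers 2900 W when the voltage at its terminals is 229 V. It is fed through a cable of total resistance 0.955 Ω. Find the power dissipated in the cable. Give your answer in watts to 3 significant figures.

153 W

Line loss is just I²R for the cable — we know both I and R_line directly.
I = P / V = 2900 / 229 = 12.66 A through the cable.
P_line = I² R_line = (12.66)² × 0.955 = 153.2 W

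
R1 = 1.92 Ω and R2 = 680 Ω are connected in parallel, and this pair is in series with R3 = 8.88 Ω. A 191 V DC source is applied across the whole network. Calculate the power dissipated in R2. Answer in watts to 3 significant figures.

Combine R1 and R2 into their parallel equivalent first, reducing the network to two series resistors.
R_p = (1.92×680)/(1.92+680) = 1.915 Ω
R_total = R_p + 8.88 = 1.915 + 8.88 = 10.79 Ω
I = V / R_total = 191 / 10.79 = 17.69 A
Voltage across the parallel pair: V_p = I × R_p = 17.69 × 1.915 = 33.88 V
R2 has V_p across it, so P = V_p²/R2.
P_R2 = (33.88)² / 680 = 1.688 W

1.69 W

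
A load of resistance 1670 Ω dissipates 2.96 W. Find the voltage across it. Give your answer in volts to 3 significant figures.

70.3 V

Inverting the appropriate power form: V = √(P R).
V = √(2.96 × 1670) = 70.31 V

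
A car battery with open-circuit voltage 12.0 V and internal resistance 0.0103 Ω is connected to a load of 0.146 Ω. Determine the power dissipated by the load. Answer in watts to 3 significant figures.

861 W

Find the circuit current first, then P = I²R for the load (series elements share I).
I = ε / (r + R) = 12.0 / (0.0103 + 0.146) = 76.78 A
P_load = I² R = (76.78)² × 0.146 = 860.6 W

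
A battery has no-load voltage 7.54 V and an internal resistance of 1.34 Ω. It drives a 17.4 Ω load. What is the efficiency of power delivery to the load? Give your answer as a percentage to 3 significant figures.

92.8 %

The source delivers εI, of which I²R reaches the load and I²r is lost; since I is common, η = R/(R+r).
η = R / (R + r) = 17.4 / (17.4 + 1.34) = 0.9285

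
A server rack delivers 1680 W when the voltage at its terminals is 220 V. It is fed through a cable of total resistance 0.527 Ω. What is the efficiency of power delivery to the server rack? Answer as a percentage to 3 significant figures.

98.2 %

I = P / V = 1680 / 220 = 7.636 A through the cable.
P_line = I² R_line = (7.636)² × 0.527 = 30.73 W
P_source = P_load + P_line = 1680 + 30.73 = 1711 W
η = P_load / P_source = 1680 / 1711 = 0.9820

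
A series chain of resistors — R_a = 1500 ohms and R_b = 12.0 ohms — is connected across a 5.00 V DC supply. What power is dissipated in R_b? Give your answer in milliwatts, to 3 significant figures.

0.131 mW

Since the resistors are in series they all carry the loop current I = V/R_total; the power in any one is I²R.
R_total = 1500 + 12.0 = 1512 Ω
I = V / R_total = 5.00 / 1512 = 0.003307 A
P_R_b = I² × R_b = (0.003307)² × 12.0 = 0.0001312 W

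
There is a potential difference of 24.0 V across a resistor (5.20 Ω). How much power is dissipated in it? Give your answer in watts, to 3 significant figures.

We know the drop across the element and its resistance — P = V²/R, one step.
P = (24.0 V)² / 5.20 Ω = 110.8 W

111 W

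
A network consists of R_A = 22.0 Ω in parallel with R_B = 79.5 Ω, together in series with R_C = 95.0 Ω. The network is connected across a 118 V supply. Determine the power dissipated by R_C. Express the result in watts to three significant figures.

105 W

First find R_p for the parallel pair, then treat R_p + R_C as a series loop.
R_p = (22.0×79.5)/(22.0+79.5) = 17.23 Ω
R_total = R_p + 95.0 = 17.23 + 95.0 = 112.2 Ω
I = V / R_total = 118 / 112.2 = 1.051 A
R_C carries the full series current, so P = I²R.
P_R_C = (1.051)² × 95.0 = 105.0 W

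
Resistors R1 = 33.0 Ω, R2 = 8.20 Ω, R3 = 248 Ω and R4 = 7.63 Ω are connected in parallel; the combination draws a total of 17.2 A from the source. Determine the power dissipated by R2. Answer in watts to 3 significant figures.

437 W

Parallel branches share V, not I — compute V via R_eq, then use V²/R for the target branch.
1/R_eq = 1/33.0 + 1/8.20 + 1/248 + 1/7.63 ⇒ R_eq = 3.480 Ω
V = I_total × R_eq = 17.20 × 3.480 = 59.86 V
P_R2 = V² / R2 = (59.86)² / 8.20 = 436.9 W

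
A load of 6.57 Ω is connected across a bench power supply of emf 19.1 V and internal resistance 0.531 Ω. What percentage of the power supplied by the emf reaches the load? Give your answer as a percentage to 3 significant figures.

92.5 %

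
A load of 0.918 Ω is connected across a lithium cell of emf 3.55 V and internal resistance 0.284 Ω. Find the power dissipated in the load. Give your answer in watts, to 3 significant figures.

8.01 W

The internal resistance and the load are in series, so the same I flows through both; get I from ε/(r+R), then I²R for the load.
I = ε / (r + R) = 3.55 / (0.284 + 0.918) = 2.953 A
P_load = I² R = (2.953)² × 0.918 = 8.007 W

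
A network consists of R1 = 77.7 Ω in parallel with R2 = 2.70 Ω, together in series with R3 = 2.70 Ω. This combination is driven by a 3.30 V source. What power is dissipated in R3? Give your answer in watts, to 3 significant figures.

Combine R1 and R2 into their parallel equivalent first, reducing the network to two series resistors.
R_p = (77.7×2.70)/(77.7+2.70) = 2.609 Ω
R_total = R_p + 2.70 = 2.609 + 2.70 = 5.309 Ω
I = V / R_total = 3.30 / 5.309 = 0.6215 A
R3 is the series element, so its power is I²R.
P_R3 = (0.6215)² × 2.70 = 1.043 W

1.04 W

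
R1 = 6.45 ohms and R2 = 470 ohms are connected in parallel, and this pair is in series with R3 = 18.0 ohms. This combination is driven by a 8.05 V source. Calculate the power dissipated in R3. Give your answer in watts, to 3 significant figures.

1.97 W

Combine R1 and R2 into their parallel equivalent first, reducing the network to two series resistors.
R_p = (6.45×470)/(6.45+470) = 6.363 Ω
R_total = R_p + 18.0 = 6.363 + 18.0 = 24.36 Ω
I = V / R_total = 8.05 / 24.36 = 0.3304 A
R3 carries the full series current, so P = I²R.
P_R3 = (0.3304)² × 18.0 = 1.965 W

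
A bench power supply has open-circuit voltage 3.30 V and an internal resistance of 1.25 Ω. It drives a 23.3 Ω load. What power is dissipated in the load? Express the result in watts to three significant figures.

Load and internal resistance form a series loop — compute the loop current, then the load power via I²R.
I = ε / (r + R) = 3.30 / (1.25 + 23.3) = 0.1344 A
P_load = I² R = (0.1344)² × 23.3 = 0.4210 W

0.421 W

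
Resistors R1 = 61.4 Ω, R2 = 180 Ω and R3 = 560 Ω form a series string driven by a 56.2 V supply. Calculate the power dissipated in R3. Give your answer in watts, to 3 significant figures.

2.75 W

In a series string the same current flows through every resistor — find that current, then P = I²R for the one we want.
R_total = 61.4 + 180 + 560 = 801.4 Ω
I = V / R_total = 56.2 / 801.4 = 0.07013 A
P_R3 = I² × R3 = (0.07013)² × 560 = 2.754 W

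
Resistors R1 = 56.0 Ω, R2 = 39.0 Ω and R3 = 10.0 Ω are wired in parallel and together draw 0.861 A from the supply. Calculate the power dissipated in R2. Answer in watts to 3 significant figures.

The branches share the same voltage, but only the total current is given — find V from the equivalent resistance first.
1/R_eq = 1/56.0 + 1/39.0 + 1/10.0 ⇒ R_eq = 6.969 Ω
V = I_total × R_eq = 0.8610 × 6.969 = 6.000 V
P_R2 = V² / R2 = (6.000)² / 39.0 = 0.9231 W

0.923 W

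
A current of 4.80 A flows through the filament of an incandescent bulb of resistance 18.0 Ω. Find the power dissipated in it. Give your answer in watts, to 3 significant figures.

415 W

Current and resistance are given, so P = I²R is the direct form.
P = (4.800 A)² × 18.0 Ω = 414.7 W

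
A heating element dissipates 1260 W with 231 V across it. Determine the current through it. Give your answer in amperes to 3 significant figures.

5.45 A

Inverting the appropriate power form: I = P / V.
I = 1260 / 231 = 5.455 A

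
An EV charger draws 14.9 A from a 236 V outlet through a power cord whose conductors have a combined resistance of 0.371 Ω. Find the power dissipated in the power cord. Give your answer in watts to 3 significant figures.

82.4 W

Only the current and the line resistance are needed for the I²R loss.
The power cord carries the full 14.9 A.
P_line = I² R_line = (14.90)² × 0.371 = 82.37 W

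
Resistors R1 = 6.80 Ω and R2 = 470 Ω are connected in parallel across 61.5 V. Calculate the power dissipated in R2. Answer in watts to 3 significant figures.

Parallel branches share the same voltage; P = V²/R gives the branch power in one step.
P_R2 = V² / R2 = (61.5)² / 470 Ω = 8.047 W

8.05 W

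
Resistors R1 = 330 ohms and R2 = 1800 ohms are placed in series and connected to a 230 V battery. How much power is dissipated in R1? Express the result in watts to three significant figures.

3.85 W

The current is common to all series resistors; compute it, then apply P = I²R for the target.
R_total = 330 + 1800 = 2130 Ω
I = V / R_total = 230 / 2130 = 0.1080 A
P_R1 = I² × R1 = (0.1080)² × 330 = 3.848 W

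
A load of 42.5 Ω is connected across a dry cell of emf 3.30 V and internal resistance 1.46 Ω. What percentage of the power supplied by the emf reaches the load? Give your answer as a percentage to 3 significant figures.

96.7 %

Efficiency is P_load / P_total. With a series r and R sharing the same I, P = I²R for each, so η = R/(R+r).
η = R / (R + r) = 42.5 / (42.5 + 1.46) = 0.9668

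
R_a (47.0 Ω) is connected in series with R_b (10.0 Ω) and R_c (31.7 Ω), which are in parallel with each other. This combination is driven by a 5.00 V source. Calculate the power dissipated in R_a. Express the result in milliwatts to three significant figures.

Replace R_b and R_c with their parallel equivalent so the circuit becomes R_a in series with R_p.
R_p = (10.0×31.7)/(10.0+31.7) = 7.602 Ω
R_total = 47.0 + 7.602 = 54.60 Ω
I = V / R_total = 5.00 / 54.60 = 0.09157 A
R_a carries the full series current, so P = I²R.
P_R_a = (0.09157)² × 47.0 = 0.3941 W

394 mW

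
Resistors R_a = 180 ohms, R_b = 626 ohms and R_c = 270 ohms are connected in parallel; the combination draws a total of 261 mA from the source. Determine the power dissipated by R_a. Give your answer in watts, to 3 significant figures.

Parallel branches share V, not I — compute V via R_eq, then use V²/R for the target branch.
1/R_eq = 1/180 + 1/626 + 1/270 ⇒ R_eq = 92.11 Ω
V = I_total × R_eq = 0.2610 × 92.11 = 24.04 V
P_R_a = V² / R_a = (24.04)² / 180 = 3.211 W

3.21 W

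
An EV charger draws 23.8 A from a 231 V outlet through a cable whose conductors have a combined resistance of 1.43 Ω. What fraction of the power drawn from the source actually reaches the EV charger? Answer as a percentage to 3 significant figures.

85.3 %

The cable carries the full 23.8 A.
P_line = I² R_line = (23.80)² × 1.43 = 810.0 W
P_source = V I = 231 × 23.80 = 5498 W; P_load = 4688 W
η = P_load / P_source = 4688 / 5498 = 0.8527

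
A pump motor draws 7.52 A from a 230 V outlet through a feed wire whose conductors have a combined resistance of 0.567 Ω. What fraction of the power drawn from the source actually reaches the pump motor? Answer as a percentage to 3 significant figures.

The feed wire carries the full 7.52 A.
P_line = I² R_line = (7.520)² × 0.567 = 32.06 W
P_source = V I = 230 × 7.520 = 1730 W; P_load = 1698 W
η = P_load / P_source = 1698 / 1730 = 0.9815

98.1 %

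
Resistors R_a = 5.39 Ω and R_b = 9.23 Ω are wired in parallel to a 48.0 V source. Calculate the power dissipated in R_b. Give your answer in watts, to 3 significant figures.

The supply voltage appears across each parallel branch — just use P = V²/R_b.
P_R_b = V² / R_b = (48.0)² / 9.23 Ω = 249.6 W

250 W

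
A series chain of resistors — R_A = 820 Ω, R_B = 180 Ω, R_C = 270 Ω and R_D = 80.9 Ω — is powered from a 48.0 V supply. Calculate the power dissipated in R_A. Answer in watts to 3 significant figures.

1.04 W

In a series string the same current flows through every resistor — find that current, then P = I²R for the one we want.
R_total = 820 + 180 + 270 + 80.9 = 1351 Ω
I = V / R_total = 48.0 / 1351 = 0.03553 A
P_R_A = I² × R_A = (0.03553)² × 820 = 1.035 W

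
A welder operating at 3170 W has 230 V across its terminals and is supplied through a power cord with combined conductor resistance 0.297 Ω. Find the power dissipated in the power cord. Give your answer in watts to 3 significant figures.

The power cord and load are in series, so the same current flows in both; the loss is I²R_line.
I = P / V = 3170 / 230 = 13.78 A through the power cord.
P_line = I² R_line = (13.78)² × 0.297 = 56.42 W

56.4 W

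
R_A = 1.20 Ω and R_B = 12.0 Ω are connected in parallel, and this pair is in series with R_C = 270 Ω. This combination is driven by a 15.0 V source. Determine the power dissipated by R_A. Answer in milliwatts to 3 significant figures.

Combine R_A and R_B into their parallel equivalent first, reducing the network to two series resistors.
R_p = (1.20×12.0)/(1.20+12.0) = 1.091 Ω
R_total = R_p + 270 = 1.091 + 270 = 271.1 Ω
I = V / R_total = 15.0 / 271.1 = 0.05533 A
Voltage across the parallel pair: V_p = I × R_p = 0.05533 × 1.091 = 0.06036 V
R_A has V_p across it, so P = V_p²/R_A.
P_R_A = (0.06036)² / 1.20 = 0.003036 W

3.04 mW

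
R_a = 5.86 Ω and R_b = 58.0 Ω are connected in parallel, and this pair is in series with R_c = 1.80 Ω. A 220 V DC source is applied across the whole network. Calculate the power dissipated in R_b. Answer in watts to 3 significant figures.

Reduce the parallel combination to a single R_p; the circuit then becomes R_p in series with the remaining resistor.
R_p = (5.86×58.0)/(5.86+58.0) = 5.322 Ω
R_total = R_p + 1.80 = 5.322 + 1.80 = 7.122 Ω
I = V / R_total = 220 / 7.122 = 30.89 A
Voltage across the parallel pair: V_p = I × R_p = 30.89 × 5.322 = 164.4 V
R_b sits across V_p; its power is V_p²/R.
P_R_b = (164.4)² / 58.0 = 466.0 W

466 W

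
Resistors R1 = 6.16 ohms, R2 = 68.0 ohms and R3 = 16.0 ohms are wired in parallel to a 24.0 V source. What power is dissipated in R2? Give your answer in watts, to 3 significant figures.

8.47 W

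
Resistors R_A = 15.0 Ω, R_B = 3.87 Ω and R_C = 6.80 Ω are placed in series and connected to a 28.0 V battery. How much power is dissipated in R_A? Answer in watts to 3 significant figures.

17.8 W

Series elements share the same current, so find I first, then use P = I²R.
R_total = 15.0 + 3.87 + 6.80 = 25.67 Ω
I = V / R_total = 28.0 / 25.67 = 1.091 A
P_R_A = I² × R_A = (1.091)² × 15.0 = 17.85 W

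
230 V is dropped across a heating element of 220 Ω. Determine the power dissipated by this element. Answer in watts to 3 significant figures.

Voltage and resistance are given, so P = V²/R is the one-step route.
P = (230 V)² / 220 Ω = 240.5 W

240 W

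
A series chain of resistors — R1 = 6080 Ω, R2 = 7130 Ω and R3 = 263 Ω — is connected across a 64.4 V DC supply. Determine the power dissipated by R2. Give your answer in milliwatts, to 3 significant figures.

Series elements share the same current, so find I first, then use P = I²R.
R_total = 6080 + 7130 + 263 = 13470 Ω
I = V / R_total = 64.4 / 13470 = 0.004780 A
P_R2 = I² × R2 = (0.004780)² × 7130 = 0.1629 W

163 mW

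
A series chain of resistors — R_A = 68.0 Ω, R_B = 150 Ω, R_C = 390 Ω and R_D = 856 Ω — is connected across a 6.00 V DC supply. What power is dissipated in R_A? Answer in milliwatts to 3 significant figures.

1.14 mW

The current is common to all series resistors; compute it, then apply P = I²R for the target.
R_total = 68.0 + 150 + 390 + 856 = 1464 Ω
I = V / R_total = 6.00 / 1464 = 0.004098 A
P_R_A = I² × R_A = (0.004098)² × 68.0 = 0.001142 W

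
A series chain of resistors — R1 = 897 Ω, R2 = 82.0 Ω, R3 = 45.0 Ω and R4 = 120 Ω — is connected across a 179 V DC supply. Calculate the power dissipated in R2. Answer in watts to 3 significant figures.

Series elements share the same current, so find I first, then use P = I²R.
R_total = 897 + 82.0 + 45.0 + 120 = 1144 Ω
I = V / R_total = 179 / 1144 = 0.1565 A
P_R2 = I² × R2 = (0.1565)² × 82.0 = 2.008 W

2.01 W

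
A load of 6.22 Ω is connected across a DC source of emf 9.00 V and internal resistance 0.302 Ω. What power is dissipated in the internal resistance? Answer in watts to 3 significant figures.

0.575 W

r is in series with the load, so it carries the full circuit current — the loss in it is I²r.
I = ε / (r + R) = 9.00 / (0.302 + 6.22) = 1.380 A
P_int = I² r = (1.380)² × 0.302 = 0.5751 W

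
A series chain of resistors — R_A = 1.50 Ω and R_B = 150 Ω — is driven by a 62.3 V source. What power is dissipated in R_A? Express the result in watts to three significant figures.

0.254 W

In a series string the same current flows through every resistor — find that current, then P = I²R for the one we want.
R_total = 1.50 + 150 = 151.5 Ω
I = V / R_total = 62.3 / 151.5 = 0.4112 A
P_R_A = I² × R_A = (0.4112)² × 1.50 = 0.2537 W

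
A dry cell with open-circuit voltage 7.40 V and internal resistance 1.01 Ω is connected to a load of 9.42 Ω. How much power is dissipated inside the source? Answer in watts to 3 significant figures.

The internal resistance carries the same current as the load; P_int = I²r.
I = ε / (r + R) = 7.40 / (1.01 + 9.42) = 0.7095 A
P_int = I² r = (0.7095)² × 1.01 = 0.5084 W

0.508 W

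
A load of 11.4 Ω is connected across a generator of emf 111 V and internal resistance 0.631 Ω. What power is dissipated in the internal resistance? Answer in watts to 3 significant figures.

r is in series with the load, so it carries the full circuit current — the loss in it is I²r.
I = ε / (r + R) = 111 / (0.631 + 11.4) = 9.226 A
P_int = I² r = (9.226)² × 0.631 = 53.71 W

53.7 W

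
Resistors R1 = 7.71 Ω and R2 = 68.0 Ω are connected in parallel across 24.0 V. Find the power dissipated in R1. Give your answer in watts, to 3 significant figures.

The supply voltage appears across each parallel branch — just use P = V²/R1.
P_R1 = V² / R1 = (24.0)² / 7.71 Ω = 74.71 W

74.7 W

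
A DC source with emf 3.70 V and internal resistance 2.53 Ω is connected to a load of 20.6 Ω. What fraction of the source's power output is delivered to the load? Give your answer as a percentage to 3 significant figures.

89.1 %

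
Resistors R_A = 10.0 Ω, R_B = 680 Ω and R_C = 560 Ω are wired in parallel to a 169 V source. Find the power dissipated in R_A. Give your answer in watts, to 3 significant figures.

2860 W

The supply voltage appears across each parallel branch — just use P = V²/R_A.
P_R_A = V² / R_A = (169)² / 10.0 Ω = 2856 W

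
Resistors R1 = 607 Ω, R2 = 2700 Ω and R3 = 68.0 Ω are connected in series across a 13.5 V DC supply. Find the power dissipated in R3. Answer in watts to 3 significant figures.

Series elements share the same current, so find I first, then use P = I²R.
R_total = 607 + 2700 + 68.0 = 3375 Ω
I = V / R_total = 13.5 / 3375 = 0.004000 A
P_R3 = I² × R3 = (0.004000)² × 68.0 = 0.001088 W

0.00109 W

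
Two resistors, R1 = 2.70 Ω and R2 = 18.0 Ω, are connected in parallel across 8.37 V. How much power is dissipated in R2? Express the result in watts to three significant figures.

3.89 W

Every branch has 8.37 V across it, so for R2 the power is simply V²/R.
P_R2 = V² / R2 = (8.37)² / 18.0 Ω = 3.892 W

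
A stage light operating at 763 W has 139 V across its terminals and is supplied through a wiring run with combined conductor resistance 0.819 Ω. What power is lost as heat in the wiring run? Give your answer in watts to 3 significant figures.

24.7 W

Line loss is just I²R for the cable — we know both I and R_line directly.
I = P / V = 763 / 139 = 5.489 A through the wiring run.
P_line = I² R_line = (5.489)² × 0.819 = 24.68 W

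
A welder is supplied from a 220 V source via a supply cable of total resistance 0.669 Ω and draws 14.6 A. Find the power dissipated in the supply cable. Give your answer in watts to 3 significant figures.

The supply cable is a series resistance carrying the load current; its dissipation is I²R_line.
The supply cable carries the full 14.6 A.
P_line = I² R_line = (14.60)² × 0.669 = 142.6 W

143 W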